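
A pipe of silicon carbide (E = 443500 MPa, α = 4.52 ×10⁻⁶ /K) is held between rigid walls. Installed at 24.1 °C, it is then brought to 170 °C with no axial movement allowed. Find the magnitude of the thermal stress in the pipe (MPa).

E = 443500 MPa = 443.5 GPa.
ΔT = 145.9 K. Constrained thermal stress σ = E·α·ΔT = 443.5×10³ MPa × 4.52×10⁻⁶ × 145.9 = 292 MPa (compressive).

292 MPa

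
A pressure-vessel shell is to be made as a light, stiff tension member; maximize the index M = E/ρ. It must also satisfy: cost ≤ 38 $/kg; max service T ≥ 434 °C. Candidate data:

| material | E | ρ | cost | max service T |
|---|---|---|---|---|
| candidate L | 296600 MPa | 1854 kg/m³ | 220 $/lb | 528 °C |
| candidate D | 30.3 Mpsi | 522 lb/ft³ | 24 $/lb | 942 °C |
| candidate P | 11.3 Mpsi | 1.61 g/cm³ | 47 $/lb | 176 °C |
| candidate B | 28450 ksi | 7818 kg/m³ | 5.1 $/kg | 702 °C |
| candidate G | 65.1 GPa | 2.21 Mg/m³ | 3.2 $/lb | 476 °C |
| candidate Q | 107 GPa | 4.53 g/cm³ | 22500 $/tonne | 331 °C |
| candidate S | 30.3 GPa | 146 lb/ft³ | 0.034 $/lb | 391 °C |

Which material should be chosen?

candidate G

Screen on constraints: cost ≤ 38 $/kg; max service T ≥ 434 °C. Survivors: candidate B, candidate G.
Convert each candidate to consistent units, then evaluate M:
  candidate B: E = 196.2 GPa, ρ = 7818 kg/m³
  candidate G: E = 65.10 GPa, ρ = 2210 kg/m³
  candidate G: M = 29.5 MN·m/kg
  candidate B: M = 25.1 MN·m/kg
Candidate G ranks first.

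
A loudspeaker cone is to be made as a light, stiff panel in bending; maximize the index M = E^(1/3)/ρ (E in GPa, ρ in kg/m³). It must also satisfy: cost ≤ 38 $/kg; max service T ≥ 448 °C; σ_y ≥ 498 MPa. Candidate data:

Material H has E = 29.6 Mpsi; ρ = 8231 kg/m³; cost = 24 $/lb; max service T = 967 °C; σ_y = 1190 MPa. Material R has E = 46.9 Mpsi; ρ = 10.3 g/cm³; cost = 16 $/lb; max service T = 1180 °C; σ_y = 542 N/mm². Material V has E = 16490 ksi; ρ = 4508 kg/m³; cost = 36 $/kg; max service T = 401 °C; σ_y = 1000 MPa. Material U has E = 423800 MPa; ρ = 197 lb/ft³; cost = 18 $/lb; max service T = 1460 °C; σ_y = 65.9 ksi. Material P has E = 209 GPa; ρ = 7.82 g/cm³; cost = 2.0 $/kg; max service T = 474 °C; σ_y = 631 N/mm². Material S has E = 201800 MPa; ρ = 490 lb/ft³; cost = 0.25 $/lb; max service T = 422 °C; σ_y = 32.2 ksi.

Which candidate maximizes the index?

Screen on constraints: cost ≤ 38 $/kg; max service T ≥ 448 °C; σ_y ≥ 498 MPa. Survivors: material R, material P.
Normalizing units and computing the index:
  material R: E = 323.4 GPa, ρ = 10300 kg/m³
  material P: E = 209.0 GPa, ρ = 7820 kg/m³
  material P: M = 0.759×10⁻³
  material R: M = 0.666×10⁻³
Material P has the largest M.

material P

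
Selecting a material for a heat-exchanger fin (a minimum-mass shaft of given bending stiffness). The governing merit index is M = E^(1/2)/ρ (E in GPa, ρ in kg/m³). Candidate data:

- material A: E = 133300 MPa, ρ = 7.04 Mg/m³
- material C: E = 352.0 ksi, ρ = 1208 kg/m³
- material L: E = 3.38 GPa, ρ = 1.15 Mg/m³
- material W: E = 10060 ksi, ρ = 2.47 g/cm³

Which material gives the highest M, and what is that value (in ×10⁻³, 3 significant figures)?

material W, M = 3.37×10⁻³

After converting to SI:
  material A: E = 133.3 GPa, ρ = 7040 kg/m³
  material C: E = 2.427 GPa, ρ = 1208 kg/m³
  material L: E = 3.380 GPa, ρ = 1150 kg/m³
  material W: E = 69.36 GPa, ρ = 2470 kg/m³
  material W: M = 3.37×10⁻³
  material A: M = 1.64×10⁻³
  material L: M = 1.60×10⁻³
  material C: M = 1.29×10⁻³
Material W ranks first.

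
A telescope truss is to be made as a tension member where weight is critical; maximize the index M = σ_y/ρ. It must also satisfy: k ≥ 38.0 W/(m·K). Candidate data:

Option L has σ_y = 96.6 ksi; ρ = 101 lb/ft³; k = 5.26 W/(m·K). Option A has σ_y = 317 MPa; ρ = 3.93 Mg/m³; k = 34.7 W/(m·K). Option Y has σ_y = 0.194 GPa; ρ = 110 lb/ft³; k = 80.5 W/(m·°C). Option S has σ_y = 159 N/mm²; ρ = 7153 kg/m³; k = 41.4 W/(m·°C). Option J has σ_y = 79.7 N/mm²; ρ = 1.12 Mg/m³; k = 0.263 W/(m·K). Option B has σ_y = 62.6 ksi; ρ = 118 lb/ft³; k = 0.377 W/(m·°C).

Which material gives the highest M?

option Y

Screen on constraints: k ≥ 38.0 W/(m·K). Survivors: option Y, option S.
Putting every candidate on a common basis:
  option Y: σ_y = 194.0 MPa, ρ = 1762 kg/m³
  option S: σ_y = 159.0 MPa, ρ = 7153 kg/m³
  option Y: M = 110 kN·m/kg
  option S: M = 22.2 kN·m/kg
Option Y ranks first.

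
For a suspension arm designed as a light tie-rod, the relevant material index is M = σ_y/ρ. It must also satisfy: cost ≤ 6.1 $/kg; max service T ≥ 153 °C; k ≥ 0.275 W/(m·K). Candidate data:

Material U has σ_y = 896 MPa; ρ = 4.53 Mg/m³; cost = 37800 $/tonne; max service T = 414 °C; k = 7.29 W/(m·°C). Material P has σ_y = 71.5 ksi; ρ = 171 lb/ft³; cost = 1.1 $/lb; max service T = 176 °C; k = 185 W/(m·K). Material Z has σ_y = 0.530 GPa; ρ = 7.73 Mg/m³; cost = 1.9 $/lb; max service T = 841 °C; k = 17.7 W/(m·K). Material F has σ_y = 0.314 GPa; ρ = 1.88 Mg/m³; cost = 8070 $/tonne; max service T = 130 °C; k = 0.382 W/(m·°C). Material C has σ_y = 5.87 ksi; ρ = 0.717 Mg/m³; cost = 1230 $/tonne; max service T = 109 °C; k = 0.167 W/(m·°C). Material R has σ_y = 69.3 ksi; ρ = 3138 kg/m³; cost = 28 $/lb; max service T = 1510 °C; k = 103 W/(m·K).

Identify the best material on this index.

Screen on constraints: cost ≤ 6.1 $/kg; max service T ≥ 153 °C; k ≥ 0.275 W/(m·K). Survivors: material P, material Z.
Putting every candidate on a common basis:
  material P: σ_y = 493.0 MPa, ρ = 2739 kg/m³
  material Z: σ_y = 530.0 MPa, ρ = 7730 kg/m³
  material P: M = 180 kN·m/kg
  material Z: M = 68.6 kN·m/kg
The maximum is for material P.

material P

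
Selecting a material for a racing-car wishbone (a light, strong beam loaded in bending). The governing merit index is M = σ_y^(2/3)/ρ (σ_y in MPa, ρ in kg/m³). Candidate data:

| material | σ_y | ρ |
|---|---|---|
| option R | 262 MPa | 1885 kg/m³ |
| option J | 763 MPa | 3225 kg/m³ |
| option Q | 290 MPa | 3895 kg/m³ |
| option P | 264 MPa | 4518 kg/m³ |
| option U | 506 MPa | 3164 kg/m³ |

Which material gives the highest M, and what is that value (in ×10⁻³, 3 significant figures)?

Evaluate M for each candidate:
  option J: M = 25.9×10⁻³
  option R: M = 21.7×10⁻³
  option U: M = 20.1×10⁻³
  option Q: M = 11.2×10⁻³
  option P: M = 9.11×10⁻³
Option J has the largest M.

option J, M = 25.9×10⁻³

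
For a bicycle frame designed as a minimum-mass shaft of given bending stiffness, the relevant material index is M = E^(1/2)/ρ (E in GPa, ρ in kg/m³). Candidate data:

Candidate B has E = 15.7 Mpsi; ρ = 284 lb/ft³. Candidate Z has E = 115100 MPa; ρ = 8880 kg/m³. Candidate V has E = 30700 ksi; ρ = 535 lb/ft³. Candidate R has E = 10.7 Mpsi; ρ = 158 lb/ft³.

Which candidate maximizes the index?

candidate R

In SI units:
  candidate B: E = 108.2 GPa, ρ = 4549 kg/m³
  candidate Z: E = 115.1 GPa, ρ = 8880 kg/m³
  candidate V: E = 211.7 GPa, ρ = 8570 kg/m³
  candidate R: E = 73.77 GPa, ρ = 2531 kg/m³
  candidate R: M = 3.39×10⁻³
  candidate B: M = 2.29×10⁻³
  candidate V: M = 1.70×10⁻³
  candidate Z: M = 1.21×10⁻³
Candidate R ranks first.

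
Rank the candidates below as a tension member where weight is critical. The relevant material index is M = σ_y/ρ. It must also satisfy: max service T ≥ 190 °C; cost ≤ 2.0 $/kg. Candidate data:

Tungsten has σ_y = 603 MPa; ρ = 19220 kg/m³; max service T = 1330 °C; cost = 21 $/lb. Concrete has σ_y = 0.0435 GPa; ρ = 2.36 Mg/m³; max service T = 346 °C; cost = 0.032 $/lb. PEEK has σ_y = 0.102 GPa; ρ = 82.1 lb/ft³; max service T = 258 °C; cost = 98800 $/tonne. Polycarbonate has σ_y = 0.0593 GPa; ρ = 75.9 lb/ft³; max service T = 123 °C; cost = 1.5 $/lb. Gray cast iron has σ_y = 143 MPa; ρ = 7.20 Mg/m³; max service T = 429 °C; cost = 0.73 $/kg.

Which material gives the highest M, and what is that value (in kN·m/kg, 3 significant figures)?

gray cast iron, M = 19.9 kN·m/kg

Screen on constraints: max service T ≥ 190 °C; cost ≤ 2.0 $/kg. Survivors: concrete, gray cast iron.
In SI units:
  concrete: σ_y = 43.50 MPa, ρ = 2360 kg/m³
  gray cast iron: σ_y = 143.0 MPa, ρ = 7200 kg/m³
  gray cast iron: M = 19.9 kN·m/kg
  concrete: M = 18.4 kN·m/kg
Highest index: gray cast iron.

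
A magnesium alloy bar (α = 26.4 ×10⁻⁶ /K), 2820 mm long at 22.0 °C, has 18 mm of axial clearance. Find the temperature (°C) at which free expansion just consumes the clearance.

264 °C

α·L₀·ΔT = 18.0 mm ⇒ ΔT = 18.0 / (26.4×10⁻⁶ × 2820.0) = 241.8 K.
T = 22.0 + 241.8 = 263.8 °C.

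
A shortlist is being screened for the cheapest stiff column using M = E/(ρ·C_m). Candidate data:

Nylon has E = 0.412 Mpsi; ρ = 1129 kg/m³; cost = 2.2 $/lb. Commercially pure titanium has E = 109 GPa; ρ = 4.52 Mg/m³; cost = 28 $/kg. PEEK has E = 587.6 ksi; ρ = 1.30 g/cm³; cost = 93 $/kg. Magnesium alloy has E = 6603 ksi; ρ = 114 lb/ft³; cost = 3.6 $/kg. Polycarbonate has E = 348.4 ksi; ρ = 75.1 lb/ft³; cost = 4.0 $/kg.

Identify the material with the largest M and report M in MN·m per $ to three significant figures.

Putting every candidate on a common basis:
  nylon: E = 2.841 GPa, ρ = 1129 kg/m³, cost = 4.850 $/kg
  commercially pure titanium: E = 109.0 GPa, ρ = 4520 kg/m³, cost = 28.00 $/kg
  PEEK: E = 4.051 GPa, ρ = 1300 kg/m³, cost = 93.00 $/kg
  magnesium alloy: E = 45.53 GPa, ρ = 1826 kg/m³, cost = 3.600 $/kg
  polycarbonate: E = 2.402 GPa, ρ = 1203 kg/m³, cost = 4.000 $/kg
  magnesium alloy: M = 6.93 MN·m per $
  commercially pure titanium: M = 0.861 MN·m per $
  nylon: M = 0.519 MN·m per $
  polycarbonate: M = 0.499 MN·m per $
  PEEK: M = 0.0335 MN·m per $
Highest index: magnesium alloy.

magnesium alloy, M = 6.93 MN·m per $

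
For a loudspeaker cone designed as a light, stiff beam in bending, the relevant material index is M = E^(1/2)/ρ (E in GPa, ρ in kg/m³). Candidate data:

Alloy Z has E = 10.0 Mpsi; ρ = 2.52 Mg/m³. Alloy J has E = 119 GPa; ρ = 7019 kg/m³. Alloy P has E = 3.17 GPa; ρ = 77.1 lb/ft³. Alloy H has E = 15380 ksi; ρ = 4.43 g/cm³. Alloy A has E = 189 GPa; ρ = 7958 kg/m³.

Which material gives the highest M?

alloy Z

Putting every candidate on a common basis:
  alloy Z: E = 68.95 GPa, ρ = 2520 kg/m³
  alloy J: E = 119.0 GPa, ρ = 7019 kg/m³
  alloy P: E = 3.170 GPa, ρ = 1235 kg/m³
  alloy H: E = 106.0 GPa, ρ = 4430 kg/m³
  alloy A: E = 189.0 GPa, ρ = 7958 kg/m³
  alloy Z: M = 3.30×10⁻³
  alloy H: M = 2.32×10⁻³
  alloy A: M = 1.73×10⁻³
  alloy J: M = 1.55×10⁻³
  alloy P: M = 1.44×10⁻³
Alloy Z ranks first.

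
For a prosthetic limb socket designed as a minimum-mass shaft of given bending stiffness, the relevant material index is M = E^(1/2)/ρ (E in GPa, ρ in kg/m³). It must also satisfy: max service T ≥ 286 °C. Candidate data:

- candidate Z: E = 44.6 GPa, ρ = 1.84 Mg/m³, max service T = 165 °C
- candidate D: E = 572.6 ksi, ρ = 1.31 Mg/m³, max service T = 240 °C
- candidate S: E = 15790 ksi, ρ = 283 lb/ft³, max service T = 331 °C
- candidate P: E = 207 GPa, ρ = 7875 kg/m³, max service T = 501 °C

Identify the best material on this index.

candidate S

Screen on constraints: max service T ≥ 286 °C. Survivors: candidate S, candidate P.
Convert each candidate to consistent units, then evaluate M:
  candidate S: E = 108.9 GPa, ρ = 4533 kg/m³
  candidate P: E = 207.0 GPa, ρ = 7875 kg/m³
  candidate S: M = 2.30×10⁻³
  candidate P: M = 1.83×10⁻³
Candidate S has the largest M.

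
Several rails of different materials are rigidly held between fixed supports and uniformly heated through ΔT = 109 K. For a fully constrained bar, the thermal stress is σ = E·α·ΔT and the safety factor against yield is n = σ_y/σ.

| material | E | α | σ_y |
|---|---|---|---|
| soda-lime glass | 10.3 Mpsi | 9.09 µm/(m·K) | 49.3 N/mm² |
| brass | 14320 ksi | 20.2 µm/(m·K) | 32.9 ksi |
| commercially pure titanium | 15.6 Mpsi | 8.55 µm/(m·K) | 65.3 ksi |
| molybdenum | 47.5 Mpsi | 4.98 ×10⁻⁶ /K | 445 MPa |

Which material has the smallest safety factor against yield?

soda-lime glass

Converting E to GPa, α to ×10⁻⁶/K, σ_y to MPa, then σ and n for each:
  soda-lime glass: E = 71.02, α = 9.09, σ_y = 49.30 → σ = 70.4 MPa, n = 0.701
  brass: E = 98.73, α = 20.2, σ_y = 226.8 → σ = 217 MPa, n = 1.04
  commercially pure titanium: E = 107.6, α = 8.55, σ_y = 450.2 → σ = 100 MPa, n = 4.49
  molybdenum: E = 327.5, α = 4.98, σ_y = 445.0 → σ = 178 MPa, n = 2.50
The minimum is soda-lime glass at n = 0.701.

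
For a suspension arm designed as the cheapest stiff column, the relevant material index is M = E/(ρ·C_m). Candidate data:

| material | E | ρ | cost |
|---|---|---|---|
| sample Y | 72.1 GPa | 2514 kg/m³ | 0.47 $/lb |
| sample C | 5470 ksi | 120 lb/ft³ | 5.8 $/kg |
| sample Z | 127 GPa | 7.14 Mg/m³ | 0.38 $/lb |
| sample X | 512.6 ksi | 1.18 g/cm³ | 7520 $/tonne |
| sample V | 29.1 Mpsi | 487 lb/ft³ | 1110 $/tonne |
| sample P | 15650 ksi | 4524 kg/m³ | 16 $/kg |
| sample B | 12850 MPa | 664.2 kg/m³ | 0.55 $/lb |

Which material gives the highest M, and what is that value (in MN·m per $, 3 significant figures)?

Normalizing units and computing the index:
  sample Y: E = 72.10 GPa, ρ = 2514 kg/m³, cost = 1.036 $/kg
  sample C: E = 37.71 GPa, ρ = 1922 kg/m³, cost = 5.800 $/kg
  sample Z: E = 127.0 GPa, ρ = 7140 kg/m³, cost = 0.8377 $/kg
  sample X: E = 3.534 GPa, ρ = 1180 kg/m³, cost = 7.520 $/kg
  sample V: E = 200.6 GPa, ρ = 7801 kg/m³, cost = 1.110 $/kg
  sample P: E = 107.9 GPa, ρ = 4524 kg/m³, cost = 16.00 $/kg
  sample B: E = 12.85 GPa, ρ = 664.2 kg/m³, cost = 1.213 $/kg
  sample Y: M = 27.7 MN·m per $
  sample V: M = 23.2 MN·m per $
  sample Z: M = 21.2 MN·m per $
  sample B: M = 16.0 MN·m per $
  sample C: M = 3.38 MN·m per $
  sample P: M = 1.49 MN·m per $
  sample X: M = 0.398 MN·m per $
Highest index: sample Y.

sample Y, M = 27.7 MN·m per $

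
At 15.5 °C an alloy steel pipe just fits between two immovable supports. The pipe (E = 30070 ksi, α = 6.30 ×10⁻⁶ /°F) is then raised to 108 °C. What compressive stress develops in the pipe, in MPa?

217 MPa

E = 30070 ksi = 207.3 GPa.
α = 6.30×10⁻⁶/°F × 9/5 = 11.3×10⁻⁶/K.
ΔT = 92.50 K. Constrained thermal stress σ = E·α·ΔT = 207.3×10³ MPa × 11.3×10⁻⁶ × 92.50 = 217 MPa (compressive).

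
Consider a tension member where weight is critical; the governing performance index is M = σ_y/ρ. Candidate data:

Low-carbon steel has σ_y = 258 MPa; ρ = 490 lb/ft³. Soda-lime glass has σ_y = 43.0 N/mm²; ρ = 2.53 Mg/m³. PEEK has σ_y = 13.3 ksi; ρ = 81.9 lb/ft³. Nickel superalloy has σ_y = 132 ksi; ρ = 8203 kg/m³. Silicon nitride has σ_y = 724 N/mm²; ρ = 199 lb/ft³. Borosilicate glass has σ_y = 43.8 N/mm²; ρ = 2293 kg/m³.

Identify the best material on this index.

In SI units:
  low-carbon steel: σ_y = 258.0 MPa, ρ = 7849 kg/m³
  soda-lime glass: σ_y = 43.00 MPa, ρ = 2530 kg/m³
  PEEK: σ_y = 91.70 MPa, ρ = 1312 kg/m³
  nickel superalloy: σ_y = 910.1 MPa, ρ = 8203 kg/m³
  silicon nitride: σ_y = 724.0 MPa, ρ = 3188 kg/m³
  borosilicate glass: σ_y = 43.80 MPa, ρ = 2293 kg/m³
  silicon nitride: M = 227 kN·m/kg
  nickel superalloy: M = 111 kN·m/kg
  PEEK: M = 69.9 kN·m/kg
  low-carbon steel: M = 32.9 kN·m/kg
  borosilicate glass: M = 19.1 kN·m/kg
  soda-lime glass: M = 17.0 kN·m/kg
The maximum is for silicon nitride.

silicon nitride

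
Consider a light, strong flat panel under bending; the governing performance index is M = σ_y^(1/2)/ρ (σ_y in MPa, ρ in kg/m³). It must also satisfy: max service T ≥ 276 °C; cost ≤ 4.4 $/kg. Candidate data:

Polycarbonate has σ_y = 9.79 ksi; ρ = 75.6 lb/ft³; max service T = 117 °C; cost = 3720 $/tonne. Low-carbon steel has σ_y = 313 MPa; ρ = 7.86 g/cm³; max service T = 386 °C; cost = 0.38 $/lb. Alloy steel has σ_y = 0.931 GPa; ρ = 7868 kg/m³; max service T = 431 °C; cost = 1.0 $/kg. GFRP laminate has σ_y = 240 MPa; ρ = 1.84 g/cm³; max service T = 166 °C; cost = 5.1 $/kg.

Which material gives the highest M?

alloy steel

Screen on constraints: max service T ≥ 276 °C; cost ≤ 4.4 $/kg. Survivors: low-carbon steel, alloy steel.
Normalizing units and computing the index:
  low-carbon steel: σ_y = 313.0 MPa, ρ = 7860 kg/m³
  alloy steel: σ_y = 931.0 MPa, ρ = 7868 kg/m³
  alloy steel: M = 3.88×10⁻³
  low-carbon steel: M = 2.25×10⁻³
Highest index: alloy steel.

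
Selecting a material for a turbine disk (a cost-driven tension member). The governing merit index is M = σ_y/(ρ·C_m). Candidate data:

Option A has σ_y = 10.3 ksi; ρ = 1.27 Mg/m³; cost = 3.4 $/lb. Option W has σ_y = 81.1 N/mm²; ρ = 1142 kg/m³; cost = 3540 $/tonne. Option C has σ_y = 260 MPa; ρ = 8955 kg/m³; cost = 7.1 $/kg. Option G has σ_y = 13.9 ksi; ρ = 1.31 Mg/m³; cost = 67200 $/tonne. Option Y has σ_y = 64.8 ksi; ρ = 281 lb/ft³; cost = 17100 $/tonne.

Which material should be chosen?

option W

In SI units:
  option A: σ_y = 71.02 MPa, ρ = 1270 kg/m³, cost = 7.496 $/kg
  option W: σ_y = 81.10 MPa, ρ = 1142 kg/m³, cost = 3.540 $/kg
  option C: σ_y = 260.0 MPa, ρ = 8955 kg/m³, cost = 7.100 $/kg
  option G: σ_y = 95.84 MPa, ρ = 1310 kg/m³, cost = 67.20 $/kg
  option Y: σ_y = 446.8 MPa, ρ = 4501 kg/m³, cost = 17.10 $/kg
  option W: M = 20.1 kN·m per $
  option A: M = 7.46 kN·m per $
  option Y: M = 5.80 kN·m per $
  option C: M = 4.09 kN·m per $
  option G: M = 1.09 kN·m per $
The maximum is for option W.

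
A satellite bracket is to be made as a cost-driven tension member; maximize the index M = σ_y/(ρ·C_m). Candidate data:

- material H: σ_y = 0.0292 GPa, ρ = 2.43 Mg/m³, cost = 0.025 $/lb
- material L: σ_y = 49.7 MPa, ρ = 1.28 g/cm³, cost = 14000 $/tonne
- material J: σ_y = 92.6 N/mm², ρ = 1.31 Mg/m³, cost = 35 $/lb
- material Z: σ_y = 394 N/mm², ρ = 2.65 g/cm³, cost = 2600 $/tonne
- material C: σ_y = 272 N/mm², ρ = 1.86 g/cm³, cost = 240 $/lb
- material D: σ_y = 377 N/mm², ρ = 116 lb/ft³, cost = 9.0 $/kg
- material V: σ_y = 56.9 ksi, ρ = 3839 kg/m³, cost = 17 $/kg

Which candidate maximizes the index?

Putting every candidate on a common basis:
  material H: σ_y = 29.20 MPa, ρ = 2430 kg/m³, cost = 0.05511 $/kg
  material L: σ_y = 49.70 MPa, ρ = 1280 kg/m³, cost = 14.00 $/kg
  material J: σ_y = 92.60 MPa, ρ = 1310 kg/m³, cost = 77.16 $/kg
  material Z: σ_y = 394.0 MPa, ρ = 2650 kg/m³, cost = 2.600 $/kg
  material C: σ_y = 272.0 MPa, ρ = 1860 kg/m³, cost = 529.1 $/kg
  material D: σ_y = 377.0 MPa, ρ = 1858 kg/m³, cost = 9.000 $/kg
  material V: σ_y = 392.3 MPa, ρ = 3839 kg/m³, cost = 17.00 $/kg
  material H: M = 218 kN·m per $
  material Z: M = 57.2 kN·m per $
  material D: M = 22.5 kN·m per $
  material V: M = 6.01 kN·m per $
  material L: M = 2.77 kN·m per $
  material J: M = 0.916 kN·m per $
  material C: M = 0.276 kN·m per $
The maximum is for material H.

material H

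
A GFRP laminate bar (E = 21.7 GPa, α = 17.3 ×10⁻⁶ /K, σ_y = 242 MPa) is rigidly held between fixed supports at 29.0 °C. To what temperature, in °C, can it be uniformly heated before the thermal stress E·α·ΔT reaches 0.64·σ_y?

E·α·ΔT = 154.9 MPa ⇒ ΔT = 154.9 / (21.70×10³ × 17.3×10⁻⁶) = 412.6 K.
T = 29.0 + 412.6 = 441.6 °C.

442 °C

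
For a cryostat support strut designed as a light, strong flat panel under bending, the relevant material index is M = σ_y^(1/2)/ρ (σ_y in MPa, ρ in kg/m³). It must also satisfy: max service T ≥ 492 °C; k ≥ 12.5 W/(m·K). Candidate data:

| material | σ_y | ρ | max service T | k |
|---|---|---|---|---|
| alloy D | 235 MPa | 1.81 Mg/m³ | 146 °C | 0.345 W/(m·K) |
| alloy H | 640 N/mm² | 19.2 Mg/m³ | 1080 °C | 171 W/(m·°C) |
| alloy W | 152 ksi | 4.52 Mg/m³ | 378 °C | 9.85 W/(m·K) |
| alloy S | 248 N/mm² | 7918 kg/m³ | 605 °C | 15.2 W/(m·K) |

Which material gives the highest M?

alloy S

Screen on constraints: max service T ≥ 492 °C; k ≥ 12.5 W/(m·K). Survivors: alloy H, alloy S.
Normalizing units and computing the index:
  alloy H: σ_y = 640.0 MPa, ρ = 19200 kg/m³
  alloy S: σ_y = 248.0 MPa, ρ = 7918 kg/m³
  alloy S: M = 1.99×10⁻³
  alloy H: M = 1.32×10⁻³
Alloy S has the largest M.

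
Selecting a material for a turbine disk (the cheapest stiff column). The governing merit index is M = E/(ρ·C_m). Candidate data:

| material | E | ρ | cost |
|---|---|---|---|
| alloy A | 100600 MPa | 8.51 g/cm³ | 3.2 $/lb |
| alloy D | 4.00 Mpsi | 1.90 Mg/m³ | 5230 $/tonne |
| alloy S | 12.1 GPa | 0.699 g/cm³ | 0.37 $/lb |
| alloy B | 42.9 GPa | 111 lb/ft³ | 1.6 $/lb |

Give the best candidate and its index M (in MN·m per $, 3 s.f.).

After converting to SI:
  alloy A: E = 100.6 GPa, ρ = 8510 kg/m³, cost = 7.055 $/kg
  alloy D: E = 27.58 GPa, ρ = 1900 kg/m³, cost = 5.230 $/kg
  alloy S: E = 12.10 GPa, ρ = 699.0 kg/m³, cost = 0.8157 $/kg
  alloy B: E = 42.90 GPa, ρ = 1778 kg/m³, cost = 3.527 $/kg
  alloy S: M = 21.2 MN·m per $
  alloy B: M = 6.84 MN·m per $
  alloy D: M = 2.78 MN·m per $
  alloy A: M = 1.68 MN·m per $
Alloy S ranks first.

alloy S, M = 21.2 MN·m per $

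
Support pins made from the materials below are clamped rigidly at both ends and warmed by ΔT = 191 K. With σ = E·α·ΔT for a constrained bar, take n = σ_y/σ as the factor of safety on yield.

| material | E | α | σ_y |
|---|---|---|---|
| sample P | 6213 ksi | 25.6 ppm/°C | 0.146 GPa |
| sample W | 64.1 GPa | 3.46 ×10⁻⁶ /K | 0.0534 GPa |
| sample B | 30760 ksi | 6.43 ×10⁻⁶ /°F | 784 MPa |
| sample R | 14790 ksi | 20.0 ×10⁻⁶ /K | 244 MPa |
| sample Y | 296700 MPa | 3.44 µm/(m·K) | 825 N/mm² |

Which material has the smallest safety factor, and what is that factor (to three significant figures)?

With everything in SI (GPa, ×10⁻⁶/K, MPa):
  sample P: E = 42.84, α = 25.6, σ_y = 146.0 → σ = 209 MPa, n = 0.697
  sample W: E = 64.10, α = 3.46, σ_y = 53.40 → σ = 42.4 MPa, n = 1.26
  sample B: E = 212.1, α = 11.6, σ_y = 784.0 → σ = 469 MPa, n = 1.67
  sample R: E = 102.0, α = 20.0, σ_y = 244.0 → σ = 390 MPa, n = 0.626
  sample Y: E = 296.7, α = 3.44, σ_y = 825.0 → σ = 195 MPa, n = 4.23
The minimum is sample R at n = 0.626.

sample R, n = 0.626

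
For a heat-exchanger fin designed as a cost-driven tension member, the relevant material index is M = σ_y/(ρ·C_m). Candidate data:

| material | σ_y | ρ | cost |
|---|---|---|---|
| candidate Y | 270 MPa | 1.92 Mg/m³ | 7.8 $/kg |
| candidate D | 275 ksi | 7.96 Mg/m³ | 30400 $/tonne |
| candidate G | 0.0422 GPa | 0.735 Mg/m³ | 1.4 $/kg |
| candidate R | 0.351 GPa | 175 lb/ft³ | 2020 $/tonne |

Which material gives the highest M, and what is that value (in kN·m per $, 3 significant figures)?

Convert each candidate to consistent units, then evaluate M:
  candidate Y: σ_y = 270.0 MPa, ρ = 1920 kg/m³, cost = 7.800 $/kg
  candidate D: σ_y = 1896 MPa, ρ = 7960 kg/m³, cost = 30.40 $/kg
  candidate G: σ_y = 42.20 MPa, ρ = 735.0 kg/m³, cost = 1.400 $/kg
  candidate R: σ_y = 351.0 MPa, ρ = 2803 kg/m³, cost = 2.020 $/kg
  candidate R: M = 62.0 kN·m per $
  candidate G: M = 41.0 kN·m per $
  candidate Y: M = 18.0 kN·m per $
  candidate D: M = 7.84 kN·m per $
The maximum is for candidate R.

candidate R, M = 62.0 kN·m per $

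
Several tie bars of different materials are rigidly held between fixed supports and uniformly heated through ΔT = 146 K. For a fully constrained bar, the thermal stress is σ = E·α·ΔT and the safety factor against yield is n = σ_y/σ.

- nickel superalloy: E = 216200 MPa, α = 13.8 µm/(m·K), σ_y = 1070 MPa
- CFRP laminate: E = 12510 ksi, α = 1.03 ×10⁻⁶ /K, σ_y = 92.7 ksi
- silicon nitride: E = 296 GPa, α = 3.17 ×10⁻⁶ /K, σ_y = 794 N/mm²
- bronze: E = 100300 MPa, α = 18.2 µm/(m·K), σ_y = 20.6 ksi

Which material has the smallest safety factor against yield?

bronze

In consistent units (E in GPa, α in ×10⁻⁶/K, σ_y in MPa):
  nickel superalloy: E = 216.2, α = 13.8, σ_y = 1070 → σ = 436 MPa, n = 2.46
  CFRP laminate: E = 86.25, α = 1.03, σ_y = 639.1 → σ = 13.0 MPa, n = 49.3
  silicon nitride: E = 296.0, α = 3.17, σ_y = 794.0 → σ = 137 MPa, n = 5.80
  bronze: E = 100.3, α = 18.2, σ_y = 142.0 → σ = 267 MPa, n = 0.533
Smallest n: bronze with n = 0.533.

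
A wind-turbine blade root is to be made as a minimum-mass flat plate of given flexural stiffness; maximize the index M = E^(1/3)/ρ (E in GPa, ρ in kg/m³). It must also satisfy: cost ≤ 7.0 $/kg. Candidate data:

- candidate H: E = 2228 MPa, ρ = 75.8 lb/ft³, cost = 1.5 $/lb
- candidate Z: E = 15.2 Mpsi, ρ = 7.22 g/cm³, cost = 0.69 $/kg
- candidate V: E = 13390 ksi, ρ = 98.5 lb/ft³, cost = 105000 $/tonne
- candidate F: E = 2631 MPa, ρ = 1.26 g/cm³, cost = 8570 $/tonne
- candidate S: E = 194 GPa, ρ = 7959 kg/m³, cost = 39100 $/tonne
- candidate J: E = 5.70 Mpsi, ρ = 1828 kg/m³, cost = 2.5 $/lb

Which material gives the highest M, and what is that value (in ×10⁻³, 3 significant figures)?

candidate J, M = 1.86×10⁻³

Screen on constraints: cost ≤ 7.0 $/kg. Survivors: candidate H, candidate Z, candidate J.
After converting to SI:
  candidate H: E = 2.228 GPa, ρ = 1214 kg/m³
  candidate Z: E = 104.8 GPa, ρ = 7220 kg/m³
  candidate J: E = 39.30 GPa, ρ = 1828 kg/m³
  candidate J: M = 1.86×10⁻³
  candidate H: M = 1.08×10⁻³
  candidate Z: M = 0.653×10⁻³
Candidate J has the largest M.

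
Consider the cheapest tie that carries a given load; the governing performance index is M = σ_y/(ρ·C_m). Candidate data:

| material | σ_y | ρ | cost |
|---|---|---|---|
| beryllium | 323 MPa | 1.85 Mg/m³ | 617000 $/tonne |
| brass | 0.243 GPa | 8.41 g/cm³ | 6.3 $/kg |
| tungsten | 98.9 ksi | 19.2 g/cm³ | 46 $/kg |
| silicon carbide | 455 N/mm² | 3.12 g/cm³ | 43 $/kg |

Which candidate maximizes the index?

brass

Putting every candidate on a common basis:
  beryllium: σ_y = 323.0 MPa, ρ = 1850 kg/m³, cost = 617.0 $/kg
  brass: σ_y = 243.0 MPa, ρ = 8410 kg/m³, cost = 6.300 $/kg
  tungsten: σ_y = 681.9 MPa, ρ = 19200 kg/m³, cost = 46.00 $/kg
  silicon carbide: σ_y = 455.0 MPa, ρ = 3120 kg/m³, cost = 43.00 $/kg
  brass: M = 4.59 kN·m per $
  silicon carbide: M = 3.39 kN·m per $
  tungsten: M = 0.772 kN·m per $
  beryllium: M = 0.283 kN·m per $
Highest index: brass.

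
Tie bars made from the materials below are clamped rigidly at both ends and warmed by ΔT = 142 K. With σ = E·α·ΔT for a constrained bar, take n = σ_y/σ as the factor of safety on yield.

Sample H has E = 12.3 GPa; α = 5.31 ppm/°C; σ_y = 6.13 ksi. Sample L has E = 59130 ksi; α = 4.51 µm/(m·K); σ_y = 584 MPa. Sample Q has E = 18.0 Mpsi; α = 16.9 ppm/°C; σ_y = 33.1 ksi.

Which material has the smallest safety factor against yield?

sample Q

With everything in SI (GPa, ×10⁻⁶/K, MPa):
  sample H: E = 12.30, α = 5.31, σ_y = 42.26 → σ = 9.27 MPa, n = 4.56
  sample L: E = 407.7, α = 4.51, σ_y = 584.0 → σ = 261 MPa, n = 2.24
  sample Q: E = 124.1, α = 16.9, σ_y = 228.2 → σ = 298 MPa, n = 0.766
Sample Q has the lowest safety factor, n = 0.766.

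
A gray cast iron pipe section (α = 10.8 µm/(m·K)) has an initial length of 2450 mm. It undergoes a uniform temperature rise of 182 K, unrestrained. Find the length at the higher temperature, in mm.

ΔL = α·L₀·ΔT = 10.8×10⁻⁶ × 2450 mm × 182.0 K = 4.82 mm.
L = L₀ + ΔL = 2450 + 4.82 = 2454.8 mm.

2454.8 mm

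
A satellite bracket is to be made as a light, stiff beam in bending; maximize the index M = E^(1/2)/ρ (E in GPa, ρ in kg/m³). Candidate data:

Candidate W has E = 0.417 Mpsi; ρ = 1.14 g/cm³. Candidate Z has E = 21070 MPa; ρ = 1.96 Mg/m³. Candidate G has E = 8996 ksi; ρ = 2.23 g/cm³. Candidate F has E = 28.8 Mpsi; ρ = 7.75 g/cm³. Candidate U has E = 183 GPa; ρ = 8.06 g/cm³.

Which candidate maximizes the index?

candidate G

After converting to SI:
  candidate W: E = 2.875 GPa, ρ = 1140 kg/m³
  candidate Z: E = 21.07 GPa, ρ = 1960 kg/m³
  candidate G: E = 62.03 GPa, ρ = 2230 kg/m³
  candidate F: E = 198.6 GPa, ρ = 7750 kg/m³
  candidate U: E = 183.0 GPa, ρ = 8060 kg/m³
  candidate G: M = 3.53×10⁻³
  candidate Z: M = 2.34×10⁻³
  candidate F: M = 1.82×10⁻³
  candidate U: M = 1.68×10⁻³
  candidate W: M = 1.49×10⁻³
Highest index: candidate G.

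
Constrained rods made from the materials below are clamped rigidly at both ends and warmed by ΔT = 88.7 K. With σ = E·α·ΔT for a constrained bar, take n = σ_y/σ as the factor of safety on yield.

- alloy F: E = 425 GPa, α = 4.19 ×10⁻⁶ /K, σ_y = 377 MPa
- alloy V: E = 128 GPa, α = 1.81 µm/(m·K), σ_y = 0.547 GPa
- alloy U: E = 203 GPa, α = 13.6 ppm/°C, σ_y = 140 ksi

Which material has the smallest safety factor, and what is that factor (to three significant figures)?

alloy F, n = 2.39

Converting E to GPa, α to ×10⁻⁶/K, σ_y to MPa, then σ and n for each:
  alloy F: E = 425.0, α = 4.19, σ_y = 377.0 → σ = 158 MPa, n = 2.39
  alloy V: E = 128.0, α = 1.81, σ_y = 547.0 → σ = 20.6 MPa, n = 26.6
  alloy U: E = 203.0, α = 13.6, σ_y = 965.3 → σ = 245 MPa, n = 3.94
Alloy F has the lowest safety factor, n = 2.39.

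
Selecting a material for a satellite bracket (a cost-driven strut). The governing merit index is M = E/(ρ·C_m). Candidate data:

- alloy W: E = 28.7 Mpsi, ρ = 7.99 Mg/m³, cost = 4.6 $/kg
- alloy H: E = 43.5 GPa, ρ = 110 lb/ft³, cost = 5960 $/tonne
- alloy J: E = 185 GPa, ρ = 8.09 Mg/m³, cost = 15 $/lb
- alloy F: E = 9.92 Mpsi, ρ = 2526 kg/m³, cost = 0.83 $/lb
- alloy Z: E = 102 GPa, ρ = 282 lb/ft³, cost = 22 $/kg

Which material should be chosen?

After converting to SI:
  alloy W: E = 197.9 GPa, ρ = 7990 kg/m³, cost = 4.600 $/kg
  alloy H: E = 43.50 GPa, ρ = 1762 kg/m³, cost = 5.960 $/kg
  alloy J: E = 185.0 GPa, ρ = 8090 kg/m³, cost = 33.07 $/kg
  alloy F: E = 68.40 GPa, ρ = 2526 kg/m³, cost = 1.830 $/kg
  alloy Z: E = 102.0 GPa, ρ = 4517 kg/m³, cost = 22.00 $/kg
  alloy F: M = 14.8 MN·m per $
  alloy W: M = 5.38 MN·m per $
  alloy H: M = 4.14 MN·m per $
  alloy Z: M = 1.03 MN·m per $
  alloy J: M = 0.692 MN·m per $
Highest index: alloy F.

alloy F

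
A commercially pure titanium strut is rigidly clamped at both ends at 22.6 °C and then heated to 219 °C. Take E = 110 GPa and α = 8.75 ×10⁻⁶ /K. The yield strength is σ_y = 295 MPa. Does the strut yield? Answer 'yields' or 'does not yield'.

does not yield

ΔT = 196.4 K. Constrained thermal stress σ = E·α·ΔT = 110.0×10³ MPa × 8.75×10⁻⁶ × 196.4 = 189 MPa (compressive).
Compare to σ_y = 295 MPa: σ < σ_y, so it does not yield.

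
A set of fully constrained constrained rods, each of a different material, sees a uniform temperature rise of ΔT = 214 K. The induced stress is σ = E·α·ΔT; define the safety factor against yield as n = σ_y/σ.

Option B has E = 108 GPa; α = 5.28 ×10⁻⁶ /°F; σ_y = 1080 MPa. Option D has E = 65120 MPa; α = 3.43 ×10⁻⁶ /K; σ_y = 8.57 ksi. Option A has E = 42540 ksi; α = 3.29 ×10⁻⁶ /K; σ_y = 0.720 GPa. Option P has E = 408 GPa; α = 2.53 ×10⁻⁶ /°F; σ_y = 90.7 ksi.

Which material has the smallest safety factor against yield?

Converting E to GPa, α to ×10⁻⁶/K, σ_y to MPa, then σ and n for each:
  option B: E = 108.0, α = 9.50, σ_y = 1080 → σ = 220 MPa, n = 4.92
  option D: E = 65.12, α = 3.43, σ_y = 59.09 → σ = 47.8 MPa, n = 1.24
  option A: E = 293.3, α = 3.29, σ_y = 720.0 → σ = 207 MPa, n = 3.49
  option P: E = 408.0, α = 4.55, σ_y = 625.4 → σ = 398 MPa, n = 1.57
Option D has the lowest safety factor, n = 1.24.

option D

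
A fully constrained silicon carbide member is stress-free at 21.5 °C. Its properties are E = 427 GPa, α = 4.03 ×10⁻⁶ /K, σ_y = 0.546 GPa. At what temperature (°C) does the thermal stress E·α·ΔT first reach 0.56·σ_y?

199 °C

σ_y = 0.546 GPa = 546.0 MPa.
E·α·ΔT = 305.8 MPa ⇒ ΔT = 305.8 / (427.0×10³ × 4.03×10⁻⁶) = 177.7 K.
T = 21.5 + 177.7 = 199.2 °C.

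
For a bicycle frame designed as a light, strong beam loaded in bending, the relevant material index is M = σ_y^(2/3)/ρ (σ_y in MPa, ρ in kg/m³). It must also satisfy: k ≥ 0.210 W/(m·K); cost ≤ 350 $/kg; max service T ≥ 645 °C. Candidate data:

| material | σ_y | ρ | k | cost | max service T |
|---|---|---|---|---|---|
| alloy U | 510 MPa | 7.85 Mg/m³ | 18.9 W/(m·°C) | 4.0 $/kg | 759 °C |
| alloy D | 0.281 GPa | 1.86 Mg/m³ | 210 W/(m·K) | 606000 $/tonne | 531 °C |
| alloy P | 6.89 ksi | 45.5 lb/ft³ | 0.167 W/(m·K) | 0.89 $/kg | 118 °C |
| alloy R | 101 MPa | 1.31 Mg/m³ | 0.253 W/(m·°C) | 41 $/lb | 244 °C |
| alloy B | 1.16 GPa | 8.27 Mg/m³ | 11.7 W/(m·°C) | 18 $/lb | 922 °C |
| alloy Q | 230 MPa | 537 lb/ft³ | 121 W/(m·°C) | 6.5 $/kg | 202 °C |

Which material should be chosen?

Screen on constraints: k ≥ 0.210 W/(m·K); cost ≤ 350 $/kg; max service T ≥ 645 °C. Survivors: alloy U, alloy B.
After converting to SI:
  alloy U: σ_y = 510.0 MPa, ρ = 7850 kg/m³
  alloy B: σ_y = 1160 MPa, ρ = 8270 kg/m³
  alloy B: M = 13.3×10⁻³
  alloy U: M = 8.13×10⁻³
Alloy B ranks first.

alloy B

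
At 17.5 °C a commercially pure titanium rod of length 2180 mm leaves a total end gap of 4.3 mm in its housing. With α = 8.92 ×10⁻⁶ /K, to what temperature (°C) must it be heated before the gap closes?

α·L₀·ΔT = 4.3 mm ⇒ ΔT = 4.3 / (8.92×10⁻⁶ × 2180.0) = 221.1 K.
T = 17.5 + 221.1 = 238.6 °C.

239 °C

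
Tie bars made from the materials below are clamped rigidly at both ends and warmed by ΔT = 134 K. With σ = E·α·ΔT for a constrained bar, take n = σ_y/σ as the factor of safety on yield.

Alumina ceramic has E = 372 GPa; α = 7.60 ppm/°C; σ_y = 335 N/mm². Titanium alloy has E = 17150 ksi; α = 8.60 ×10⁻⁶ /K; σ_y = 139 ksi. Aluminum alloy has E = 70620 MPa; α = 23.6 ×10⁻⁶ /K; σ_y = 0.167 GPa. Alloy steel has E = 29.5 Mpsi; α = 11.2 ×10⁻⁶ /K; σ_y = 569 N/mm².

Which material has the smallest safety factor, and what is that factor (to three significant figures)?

aluminum alloy, n = 0.748

Converting E to GPa, α to ×10⁻⁶/K, σ_y to MPa, then σ and n for each:
  alumina ceramic: E = 372.0, α = 7.60, σ_y = 335.0 → σ = 379 MPa, n = 0.884
  titanium alloy: E = 118.2, α = 8.60, σ_y = 958.4 → σ = 136 MPa, n = 7.03
  aluminum alloy: E = 70.62, α = 23.6, σ_y = 167.0 → σ = 223 MPa, n = 0.748
  alloy steel: E = 203.4, α = 11.2, σ_y = 569.0 → σ = 305 MPa, n = 1.86
Smallest n: aluminum alloy with n = 0.748.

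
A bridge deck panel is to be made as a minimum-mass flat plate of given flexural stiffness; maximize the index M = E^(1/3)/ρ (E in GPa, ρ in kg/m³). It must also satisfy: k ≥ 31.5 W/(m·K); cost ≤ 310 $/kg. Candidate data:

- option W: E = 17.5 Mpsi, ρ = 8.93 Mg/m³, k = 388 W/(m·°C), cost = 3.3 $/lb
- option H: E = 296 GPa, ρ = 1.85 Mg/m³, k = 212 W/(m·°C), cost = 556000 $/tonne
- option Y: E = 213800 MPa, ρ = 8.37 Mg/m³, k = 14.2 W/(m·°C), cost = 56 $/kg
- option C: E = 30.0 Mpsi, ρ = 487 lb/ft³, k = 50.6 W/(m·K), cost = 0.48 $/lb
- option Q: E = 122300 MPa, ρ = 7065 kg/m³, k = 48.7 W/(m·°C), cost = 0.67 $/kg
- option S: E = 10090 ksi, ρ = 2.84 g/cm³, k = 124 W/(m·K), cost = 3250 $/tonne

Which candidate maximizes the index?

Screen on constraints: k ≥ 31.5 W/(m·K); cost ≤ 310 $/kg. Survivors: option W, option C, option Q, option S.
Convert each candidate to consistent units, then evaluate M:
  option W: E = 120.7 GPa, ρ = 8930 kg/m³
  option C: E = 206.8 GPa, ρ = 7801 kg/m³
  option Q: E = 122.3 GPa, ρ = 7065 kg/m³
  option S: E = 69.57 GPa, ρ = 2840 kg/m³
  option S: M = 1.45×10⁻³
  option C: M = 0.758×10⁻³
  option Q: M = 0.703×10⁻³
  option W: M = 0.553×10⁻³
The maximum is for option S.

option S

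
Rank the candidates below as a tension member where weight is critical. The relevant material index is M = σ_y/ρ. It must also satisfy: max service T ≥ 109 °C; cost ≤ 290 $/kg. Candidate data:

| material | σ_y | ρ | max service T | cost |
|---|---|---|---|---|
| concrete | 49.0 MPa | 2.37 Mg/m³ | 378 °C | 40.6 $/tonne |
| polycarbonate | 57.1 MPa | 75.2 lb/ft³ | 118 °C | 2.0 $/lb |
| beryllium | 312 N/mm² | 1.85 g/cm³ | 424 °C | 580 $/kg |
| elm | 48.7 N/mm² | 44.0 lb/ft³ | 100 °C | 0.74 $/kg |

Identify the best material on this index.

polycarbonate

Screen on constraints: max service T ≥ 109 °C; cost ≤ 290 $/kg. Survivors: concrete, polycarbonate.
Putting every candidate on a common basis:
  concrete: σ_y = 49.00 MPa, ρ = 2370 kg/m³
  polycarbonate: σ_y = 57.10 MPa, ρ = 1205 kg/m³
  polycarbonate: M = 47.4 kN·m/kg
  concrete: M = 20.7 kN·m/kg
Highest index: polycarbonate.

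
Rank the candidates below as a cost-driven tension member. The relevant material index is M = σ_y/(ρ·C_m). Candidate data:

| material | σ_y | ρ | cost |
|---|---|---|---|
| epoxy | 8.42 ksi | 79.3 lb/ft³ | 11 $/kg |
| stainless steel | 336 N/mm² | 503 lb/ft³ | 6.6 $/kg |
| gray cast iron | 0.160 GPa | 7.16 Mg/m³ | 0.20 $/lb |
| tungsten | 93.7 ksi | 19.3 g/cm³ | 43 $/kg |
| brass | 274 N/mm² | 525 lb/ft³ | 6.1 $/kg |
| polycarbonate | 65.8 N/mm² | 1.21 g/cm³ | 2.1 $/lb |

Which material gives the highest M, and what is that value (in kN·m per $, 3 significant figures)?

gray cast iron, M = 50.7 kN·m per $

Normalizing units and computing the index:
  epoxy: σ_y = 58.05 MPa, ρ = 1270 kg/m³, cost = 11.00 $/kg
  stainless steel: σ_y = 336.0 MPa, ρ = 8057 kg/m³, cost = 6.600 $/kg
  gray cast iron: σ_y = 160.0 MPa, ρ = 7160 kg/m³, cost = 0.4409 $/kg
  tungsten: σ_y = 646.0 MPa, ρ = 19300 kg/m³, cost = 43.00 $/kg
  brass: σ_y = 274.0 MPa, ρ = 8410 kg/m³, cost = 6.100 $/kg
  polycarbonate: σ_y = 65.80 MPa, ρ = 1210 kg/m³, cost = 4.630 $/kg
  gray cast iron: M = 50.7 kN·m per $
  polycarbonate: M = 11.7 kN·m per $
  stainless steel: M = 6.32 kN·m per $
  brass: M = 5.34 kN·m per $
  epoxy: M = 4.15 kN·m per $
  tungsten: M = 0.778 kN·m per $
Highest index: gray cast iron.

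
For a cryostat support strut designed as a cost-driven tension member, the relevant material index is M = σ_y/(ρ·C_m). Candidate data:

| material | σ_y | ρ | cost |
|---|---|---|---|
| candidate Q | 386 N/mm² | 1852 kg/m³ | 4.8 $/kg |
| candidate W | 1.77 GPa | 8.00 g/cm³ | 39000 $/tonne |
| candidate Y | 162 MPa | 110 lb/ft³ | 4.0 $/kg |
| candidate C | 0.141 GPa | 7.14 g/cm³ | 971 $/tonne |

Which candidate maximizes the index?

In SI units:
  candidate Q: σ_y = 386.0 MPa, ρ = 1852 kg/m³, cost = 4.800 $/kg
  candidate W: σ_y = 1770 MPa, ρ = 8000 kg/m³, cost = 39.00 $/kg
  candidate Y: σ_y = 162.0 MPa, ρ = 1762 kg/m³, cost = 4.000 $/kg
  candidate C: σ_y = 141.0 MPa, ρ = 7140 kg/m³, cost = 0.9710 $/kg
  candidate Q: M = 43.4 kN·m per $
  candidate Y: M = 23.0 kN·m per $
  candidate C: M = 20.3 kN·m per $
  candidate W: M = 5.67 kN·m per $
Candidate Q ranks first.

candidate Q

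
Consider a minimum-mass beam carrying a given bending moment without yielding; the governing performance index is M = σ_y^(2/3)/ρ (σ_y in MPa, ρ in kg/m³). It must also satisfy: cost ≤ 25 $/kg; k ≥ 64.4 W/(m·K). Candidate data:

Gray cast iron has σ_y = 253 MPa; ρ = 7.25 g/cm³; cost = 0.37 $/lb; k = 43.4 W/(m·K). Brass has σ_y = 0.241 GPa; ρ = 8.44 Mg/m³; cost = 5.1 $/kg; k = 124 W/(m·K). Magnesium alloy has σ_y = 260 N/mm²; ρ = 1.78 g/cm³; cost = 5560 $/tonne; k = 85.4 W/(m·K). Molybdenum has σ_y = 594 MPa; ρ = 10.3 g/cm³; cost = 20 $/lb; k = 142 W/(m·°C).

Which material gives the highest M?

magnesium alloy

Screen on constraints: cost ≤ 25 $/kg; k ≥ 64.4 W/(m·K). Survivors: brass, magnesium alloy.
Normalizing units and computing the index:
  brass: σ_y = 241.0 MPa, ρ = 8440 kg/m³
  magnesium alloy: σ_y = 260.0 MPa, ρ = 1780 kg/m³
  magnesium alloy: M = 22.9×10⁻³
  brass: M = 4.59×10⁻³
Magnesium alloy ranks first.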